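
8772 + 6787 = 15559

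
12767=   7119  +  5648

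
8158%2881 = 2396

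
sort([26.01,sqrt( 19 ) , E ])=[E, sqrt( 19 ),26.01 ]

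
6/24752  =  3/12376 = 0.00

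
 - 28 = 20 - 48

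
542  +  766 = 1308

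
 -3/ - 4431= 1/1477 = 0.00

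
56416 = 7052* 8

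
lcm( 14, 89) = 1246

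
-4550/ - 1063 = 4550/1063 = 4.28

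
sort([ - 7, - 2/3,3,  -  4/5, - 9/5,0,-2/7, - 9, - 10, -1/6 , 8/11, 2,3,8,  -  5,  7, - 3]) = [ - 10, - 9, - 7, - 5,  -  3, -9/5, - 4/5, - 2/3, - 2/7,- 1/6,0,8/11,2,3,3,7, 8]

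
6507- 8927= - 2420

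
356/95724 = 89/23931 =0.00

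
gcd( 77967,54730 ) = 1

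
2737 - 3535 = - 798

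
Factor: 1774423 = 7^1*29^1* 8741^1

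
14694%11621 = 3073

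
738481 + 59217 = 797698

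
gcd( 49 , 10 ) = 1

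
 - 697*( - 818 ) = 570146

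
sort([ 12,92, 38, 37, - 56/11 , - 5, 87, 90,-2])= [-56/11,-5 , - 2 , 12,37, 38 , 87, 90 , 92]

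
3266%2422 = 844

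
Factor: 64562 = 2^1*19^1*1699^1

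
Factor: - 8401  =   - 31^1*271^1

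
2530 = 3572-1042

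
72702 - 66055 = 6647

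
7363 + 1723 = 9086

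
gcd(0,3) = 3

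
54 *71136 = 3841344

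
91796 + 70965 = 162761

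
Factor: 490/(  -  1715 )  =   - 2/7 = - 2^1 * 7^( - 1 )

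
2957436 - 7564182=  - 4606746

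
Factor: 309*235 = 3^1*5^1*47^1 * 103^1 = 72615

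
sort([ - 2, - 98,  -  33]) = [-98 ,  -  33 ,-2 ] 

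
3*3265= 9795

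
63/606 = 21/202 =0.10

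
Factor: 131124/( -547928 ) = - 2^(-1)*3^1 * 7^2*223^1 * 68491^( - 1 ) = - 32781/136982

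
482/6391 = 482/6391 = 0.08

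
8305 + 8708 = 17013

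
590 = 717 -127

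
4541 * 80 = 363280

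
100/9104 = 25/2276 =0.01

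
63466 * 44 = 2792504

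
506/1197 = 506/1197 = 0.42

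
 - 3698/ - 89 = 41 + 49/89 = 41.55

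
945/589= 1  +  356/589 = 1.60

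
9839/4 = 9839/4=2459.75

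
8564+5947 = 14511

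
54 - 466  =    -  412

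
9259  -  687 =8572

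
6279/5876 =1 + 31/452 = 1.07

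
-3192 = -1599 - 1593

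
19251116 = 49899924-30648808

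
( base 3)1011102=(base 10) 848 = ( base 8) 1520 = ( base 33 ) pn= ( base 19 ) 26c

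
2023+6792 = 8815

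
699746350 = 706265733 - 6519383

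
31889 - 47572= - 15683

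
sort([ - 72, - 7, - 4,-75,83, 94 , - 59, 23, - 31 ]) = [-75, - 72 ,-59, - 31, - 7,  -  4, 23,83, 94]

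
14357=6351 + 8006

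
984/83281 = 984/83281 = 0.01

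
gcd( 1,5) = 1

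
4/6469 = 4/6469 = 0.00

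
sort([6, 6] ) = [6, 6] 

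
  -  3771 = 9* ( - 419)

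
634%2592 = 634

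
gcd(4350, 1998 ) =6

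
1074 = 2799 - 1725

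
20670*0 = 0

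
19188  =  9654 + 9534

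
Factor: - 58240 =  -2^7* 5^1*7^1*13^1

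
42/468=7/78 = 0.09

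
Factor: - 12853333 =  - 12853333^1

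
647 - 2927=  - 2280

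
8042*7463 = 60017446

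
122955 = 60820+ 62135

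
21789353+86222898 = 108012251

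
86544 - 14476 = 72068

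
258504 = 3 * 86168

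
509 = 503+6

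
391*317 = 123947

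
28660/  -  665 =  - 44 + 120/133 = -  43.10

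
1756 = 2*878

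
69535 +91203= 160738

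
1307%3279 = 1307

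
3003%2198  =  805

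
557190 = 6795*82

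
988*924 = 912912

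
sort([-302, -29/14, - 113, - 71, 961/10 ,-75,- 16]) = [ - 302, - 113, - 75,-71, - 16,-29/14 , 961/10 ]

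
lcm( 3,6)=6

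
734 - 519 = 215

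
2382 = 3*794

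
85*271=23035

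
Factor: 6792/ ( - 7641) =  -  2^3*3^(-2) = -  8/9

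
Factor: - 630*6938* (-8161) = 35671241340 = 2^2*3^2*5^1*7^1*3469^1*8161^1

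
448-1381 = - 933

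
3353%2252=1101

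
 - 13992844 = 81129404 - 95122248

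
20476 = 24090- 3614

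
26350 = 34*775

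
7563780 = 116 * 65205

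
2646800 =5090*520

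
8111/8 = 8111/8 = 1013.88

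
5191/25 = 5191/25 = 207.64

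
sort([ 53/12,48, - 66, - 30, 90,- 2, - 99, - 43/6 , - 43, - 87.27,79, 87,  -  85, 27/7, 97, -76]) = [ - 99,-87.27, - 85,-76,-66,- 43,-30, - 43/6,-2,27/7,53/12 , 48,79,87, 90,97]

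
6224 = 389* 16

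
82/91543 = 82/91543 = 0.00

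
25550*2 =51100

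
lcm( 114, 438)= 8322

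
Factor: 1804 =2^2*11^1*41^1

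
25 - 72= - 47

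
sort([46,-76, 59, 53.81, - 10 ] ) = [-76 , - 10,46 , 53.81,59]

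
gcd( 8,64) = 8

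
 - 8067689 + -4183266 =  - 12250955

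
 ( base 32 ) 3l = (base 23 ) 52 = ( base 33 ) 3i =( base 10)117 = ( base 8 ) 165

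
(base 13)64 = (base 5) 312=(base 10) 82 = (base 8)122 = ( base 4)1102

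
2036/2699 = 2036/2699 = 0.75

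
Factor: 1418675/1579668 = 2^( - 2)*3^( - 1) * 5^2*56747^1 * 131639^( - 1 )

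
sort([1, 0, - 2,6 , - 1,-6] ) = [-6, - 2, - 1,0 , 1,6] 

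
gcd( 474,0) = 474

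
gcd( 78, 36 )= 6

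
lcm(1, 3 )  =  3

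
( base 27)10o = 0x2F1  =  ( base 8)1361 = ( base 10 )753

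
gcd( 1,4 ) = 1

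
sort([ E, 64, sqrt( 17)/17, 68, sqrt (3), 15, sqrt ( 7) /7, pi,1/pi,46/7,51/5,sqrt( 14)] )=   [ sqrt(17)/17,1/pi,sqrt(7 ) /7, sqrt( 3),E,pi,sqrt( 14 ),46/7  ,  51/5, 15,64, 68]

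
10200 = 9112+1088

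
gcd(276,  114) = 6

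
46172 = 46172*1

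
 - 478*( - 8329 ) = 3981262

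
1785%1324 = 461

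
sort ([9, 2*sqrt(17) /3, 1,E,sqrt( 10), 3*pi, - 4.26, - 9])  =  [ - 9, - 4.26, 1, E,2*sqrt( 17)/3,sqrt(10), 9, 3*pi]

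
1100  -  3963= - 2863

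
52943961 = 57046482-4102521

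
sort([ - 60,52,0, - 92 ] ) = [ - 92, - 60,0,  52 ]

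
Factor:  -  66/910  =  -3^1 * 5^( - 1 )*7^( - 1 )*11^1*13^ ( - 1) = - 33/455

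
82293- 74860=7433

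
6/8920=3/4460 = 0.00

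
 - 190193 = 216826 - 407019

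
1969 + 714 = 2683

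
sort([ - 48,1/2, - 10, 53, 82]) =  [  -  48, - 10, 1/2,  53, 82]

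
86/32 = 2  +  11/16 = 2.69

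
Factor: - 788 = - 2^2* 197^1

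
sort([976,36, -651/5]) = [ - 651/5,36, 976 ]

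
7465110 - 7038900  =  426210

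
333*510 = 169830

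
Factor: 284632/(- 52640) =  - 757/140 = - 2^(- 2)*5^( - 1) * 7^(-1)*757^1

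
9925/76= 9925/76= 130.59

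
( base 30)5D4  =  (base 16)131E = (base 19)DAB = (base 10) 4894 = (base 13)22C6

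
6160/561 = 10 + 50/51  =  10.98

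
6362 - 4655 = 1707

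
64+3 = 67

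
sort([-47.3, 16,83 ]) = [-47.3,  16,83 ]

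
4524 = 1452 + 3072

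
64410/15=4294 = 4294.00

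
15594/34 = 458 + 11/17 = 458.65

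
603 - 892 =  - 289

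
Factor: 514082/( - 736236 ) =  - 641/918 = - 2^( - 1) * 3^ ( - 3 )*17^( - 1)*641^1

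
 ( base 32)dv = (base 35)cr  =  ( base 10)447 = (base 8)677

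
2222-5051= - 2829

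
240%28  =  16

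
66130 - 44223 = 21907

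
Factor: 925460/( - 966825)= - 2^2*3^( - 2)*5^( - 1)*4297^( - 1) * 46273^1 = -185092/193365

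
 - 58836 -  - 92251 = 33415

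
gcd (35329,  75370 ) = 1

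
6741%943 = 140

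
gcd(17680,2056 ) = 8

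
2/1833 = 2/1833= 0.00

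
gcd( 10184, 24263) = 19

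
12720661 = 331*38431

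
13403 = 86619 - 73216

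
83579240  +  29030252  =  112609492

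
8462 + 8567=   17029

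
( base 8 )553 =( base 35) ad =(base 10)363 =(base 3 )111110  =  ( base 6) 1403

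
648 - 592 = 56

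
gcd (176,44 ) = 44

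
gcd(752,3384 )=376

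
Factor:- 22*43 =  - 2^1*11^1 * 43^1 = - 946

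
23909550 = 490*48795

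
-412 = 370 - 782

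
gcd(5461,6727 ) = 1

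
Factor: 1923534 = 2^1 *3^3*179^1*199^1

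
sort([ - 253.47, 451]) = [ - 253.47, 451]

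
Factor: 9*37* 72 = 23976 =2^3 *3^4 * 37^1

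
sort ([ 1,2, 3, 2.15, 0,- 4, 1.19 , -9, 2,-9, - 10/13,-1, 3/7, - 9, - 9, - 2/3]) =[-9,-9, - 9, -9, - 4,-1,-10/13, - 2/3,  0, 3/7,1, 1.19,2, 2, 2.15,3]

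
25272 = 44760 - 19488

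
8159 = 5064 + 3095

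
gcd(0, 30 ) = 30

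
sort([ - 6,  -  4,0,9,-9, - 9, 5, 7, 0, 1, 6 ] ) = [ - 9, - 9, - 6, - 4,0, 0 , 1, 5,6,7,  9] 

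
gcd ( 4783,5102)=1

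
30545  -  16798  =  13747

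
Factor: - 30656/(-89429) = 2^6*37^( - 1)* 479^1 * 2417^(-1)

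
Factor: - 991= - 991^1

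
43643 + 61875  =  105518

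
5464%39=4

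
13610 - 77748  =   - 64138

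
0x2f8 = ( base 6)3304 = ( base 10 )760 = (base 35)lp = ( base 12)534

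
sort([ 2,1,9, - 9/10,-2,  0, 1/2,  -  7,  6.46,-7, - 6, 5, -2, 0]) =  [ -7,-7,  -  6, - 2,  -  2,  -  9/10,0, 0, 1/2,1, 2, 5, 6.46, 9]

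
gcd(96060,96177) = 3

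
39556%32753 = 6803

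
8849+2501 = 11350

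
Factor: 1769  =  29^1 * 61^1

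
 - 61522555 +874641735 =813119180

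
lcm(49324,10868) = 641212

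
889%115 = 84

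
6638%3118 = 402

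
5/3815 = 1/763 = 0.00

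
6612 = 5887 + 725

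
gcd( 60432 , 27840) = 48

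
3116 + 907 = 4023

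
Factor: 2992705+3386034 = 6378739 = 41^1*155579^1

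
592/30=296/15 = 19.73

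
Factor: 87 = 3^1 * 29^1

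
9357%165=117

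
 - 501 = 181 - 682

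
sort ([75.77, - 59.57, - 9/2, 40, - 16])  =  [ - 59.57,  -  16, - 9/2, 40, 75.77]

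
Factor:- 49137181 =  - 6563^1*7487^1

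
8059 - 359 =7700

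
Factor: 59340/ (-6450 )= - 2^1*5^(-1)*23^1 =- 46/5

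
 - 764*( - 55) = 42020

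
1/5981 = 1/5981  =  0.00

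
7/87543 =7/87543 = 0.00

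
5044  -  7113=  -  2069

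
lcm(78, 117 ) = 234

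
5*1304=6520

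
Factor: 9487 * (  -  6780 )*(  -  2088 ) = 134304043680 = 2^5 *3^3 * 5^1*29^1 * 53^1* 113^1*179^1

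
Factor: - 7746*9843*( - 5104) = 2^5*3^2 *11^1 * 17^1*29^1  *193^1*1291^1= 389148753312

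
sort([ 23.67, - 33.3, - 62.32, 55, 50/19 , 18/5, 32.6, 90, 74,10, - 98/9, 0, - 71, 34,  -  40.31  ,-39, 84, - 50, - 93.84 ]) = [ - 93.84, - 71, -62.32, - 50, - 40.31, - 39,- 33.3, - 98/9, 0,50/19, 18/5, 10, 23.67, 32.6, 34, 55 , 74, 84, 90] 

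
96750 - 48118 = 48632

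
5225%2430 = 365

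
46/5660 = 23/2830=   0.01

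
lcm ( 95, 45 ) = 855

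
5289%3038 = 2251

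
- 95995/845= - 114 + 67/169=- 113.60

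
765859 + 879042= 1644901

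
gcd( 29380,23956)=452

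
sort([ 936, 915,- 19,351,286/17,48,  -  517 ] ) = [-517, -19, 286/17, 48,351,915,  936 ] 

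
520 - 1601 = -1081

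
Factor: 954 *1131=2^1*3^3*13^1*29^1*53^1 = 1078974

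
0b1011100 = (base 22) 44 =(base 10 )92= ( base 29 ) 35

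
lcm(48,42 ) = 336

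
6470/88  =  73  +  23/44=73.52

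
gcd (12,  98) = 2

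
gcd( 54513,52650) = 81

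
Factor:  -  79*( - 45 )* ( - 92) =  - 2^2 *3^2*5^1*23^1*79^1= -327060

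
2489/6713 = 2489/6713 = 0.37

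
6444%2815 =814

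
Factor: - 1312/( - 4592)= 2^1*7^( - 1 ) = 2/7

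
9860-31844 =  - 21984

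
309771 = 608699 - 298928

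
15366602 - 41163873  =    -  25797271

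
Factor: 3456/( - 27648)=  - 1/8=- 2^( - 3)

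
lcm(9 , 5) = 45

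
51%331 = 51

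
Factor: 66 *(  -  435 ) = -2^1*3^2*5^1*11^1*29^1 =- 28710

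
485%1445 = 485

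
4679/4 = 4679/4 = 1169.75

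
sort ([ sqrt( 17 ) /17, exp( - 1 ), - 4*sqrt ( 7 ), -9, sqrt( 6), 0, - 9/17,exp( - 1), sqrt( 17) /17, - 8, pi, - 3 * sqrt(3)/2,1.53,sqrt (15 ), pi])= [-4*sqrt (7), - 9, - 8 , - 3 * sqrt (3) /2, - 9/17,0, sqrt ( 17 )/17, sqrt( 17 )/17 , exp( - 1) , exp( - 1), 1.53, sqrt(6 ),pi, pi,  sqrt ( 15 )] 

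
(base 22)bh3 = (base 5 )140301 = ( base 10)5701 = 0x1645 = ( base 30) 6A1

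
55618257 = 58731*947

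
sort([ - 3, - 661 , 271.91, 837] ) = [  -  661, - 3, 271.91, 837] 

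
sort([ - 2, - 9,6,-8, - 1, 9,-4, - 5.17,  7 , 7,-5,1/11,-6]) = [ - 9, - 8,  -  6, - 5.17, - 5,-4, - 2,-1, 1/11,6,7, 7,  9]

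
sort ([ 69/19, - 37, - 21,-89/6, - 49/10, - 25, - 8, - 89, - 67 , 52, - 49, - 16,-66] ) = [ - 89 , - 67,-66, - 49, - 37, - 25,  -  21, - 16 , - 89/6,  -  8, - 49/10, 69/19,52 ]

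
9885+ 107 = 9992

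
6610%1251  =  355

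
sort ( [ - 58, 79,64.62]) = [-58, 64.62,79] 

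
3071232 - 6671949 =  - 3600717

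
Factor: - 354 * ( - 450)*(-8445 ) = - 1345288500=- 2^2*3^4 *5^3*59^1*563^1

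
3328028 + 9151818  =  12479846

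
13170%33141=13170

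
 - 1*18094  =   - 18094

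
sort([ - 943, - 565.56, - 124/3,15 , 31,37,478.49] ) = [ - 943, - 565.56 , - 124/3,15, 31,37,478.49] 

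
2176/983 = 2176/983 = 2.21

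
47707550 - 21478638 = 26228912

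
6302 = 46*137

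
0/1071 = 0 = 0.00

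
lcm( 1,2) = 2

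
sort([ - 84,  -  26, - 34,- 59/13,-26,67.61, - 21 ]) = [-84, - 34, - 26,- 26, - 21,  -  59/13,67.61]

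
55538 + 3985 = 59523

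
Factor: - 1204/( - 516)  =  3^( - 1 )*7^1 = 7/3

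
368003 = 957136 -589133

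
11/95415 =11/95415 = 0.00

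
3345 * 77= 257565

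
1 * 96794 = 96794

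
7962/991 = 8 + 34/991 = 8.03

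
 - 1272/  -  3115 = 1272/3115 = 0.41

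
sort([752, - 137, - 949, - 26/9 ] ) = [ -949, - 137,-26/9,752]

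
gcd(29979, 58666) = 1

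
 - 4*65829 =-263316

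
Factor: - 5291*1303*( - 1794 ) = 12368146362= 2^1 * 3^1* 11^1*13^2*23^1*37^1*1303^1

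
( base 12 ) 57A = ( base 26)158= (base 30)r4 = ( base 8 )1456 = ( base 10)814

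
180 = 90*2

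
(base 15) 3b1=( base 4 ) 31021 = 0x349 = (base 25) 18G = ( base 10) 841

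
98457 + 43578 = 142035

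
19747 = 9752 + 9995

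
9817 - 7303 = 2514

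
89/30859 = 89/30859 =0.00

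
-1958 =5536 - 7494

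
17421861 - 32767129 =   -  15345268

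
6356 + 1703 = 8059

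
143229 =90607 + 52622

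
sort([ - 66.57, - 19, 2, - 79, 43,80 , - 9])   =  [ - 79, - 66.57, - 19,- 9,2, 43, 80 ]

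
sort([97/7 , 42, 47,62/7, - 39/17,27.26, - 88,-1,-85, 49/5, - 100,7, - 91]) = [-100,- 91,-88, - 85, - 39/17,-1,7,62/7 , 49/5, 97/7, 27.26 , 42 , 47]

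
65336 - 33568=31768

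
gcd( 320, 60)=20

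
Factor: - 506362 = -2^1*17^1*53^1*281^1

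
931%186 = 1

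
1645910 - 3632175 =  - 1986265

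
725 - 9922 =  - 9197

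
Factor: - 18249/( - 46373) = 3^1*7^1* 11^1  *  587^( - 1 ) = 231/587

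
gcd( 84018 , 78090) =114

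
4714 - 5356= - 642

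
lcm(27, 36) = 108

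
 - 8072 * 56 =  - 452032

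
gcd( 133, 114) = 19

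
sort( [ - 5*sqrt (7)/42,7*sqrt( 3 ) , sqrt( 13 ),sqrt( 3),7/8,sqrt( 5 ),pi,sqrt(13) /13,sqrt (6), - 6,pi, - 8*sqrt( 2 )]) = [  -  8*sqrt(2), - 6, - 5*sqrt(7)/42, sqrt( 13) /13,7/8,sqrt( 3),sqrt(5),sqrt( 6),pi, pi , sqrt( 13 ),7 * sqrt(3)]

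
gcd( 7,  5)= 1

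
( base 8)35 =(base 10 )29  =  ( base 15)1e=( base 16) 1D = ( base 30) t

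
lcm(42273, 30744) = 338184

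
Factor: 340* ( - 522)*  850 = - 150858000 = - 2^4*3^2 * 5^3* 17^2*29^1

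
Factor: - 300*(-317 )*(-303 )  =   - 28815300 = - 2^2*3^2*5^2*101^1*317^1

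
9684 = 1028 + 8656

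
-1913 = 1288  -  3201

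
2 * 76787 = 153574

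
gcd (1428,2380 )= 476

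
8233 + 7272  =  15505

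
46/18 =23/9 = 2.56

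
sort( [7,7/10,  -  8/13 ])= [- 8/13,7/10,7 ]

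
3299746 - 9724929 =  - 6425183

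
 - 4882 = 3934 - 8816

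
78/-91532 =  - 1 + 45727/45766 = - 0.00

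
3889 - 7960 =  - 4071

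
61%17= 10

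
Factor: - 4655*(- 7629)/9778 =2^(  -  1)*3^1 *5^1*7^2*19^1*2543^1 * 4889^( - 1 ) =35512995/9778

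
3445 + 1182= 4627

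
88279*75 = 6620925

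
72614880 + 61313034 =133927914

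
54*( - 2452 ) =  -132408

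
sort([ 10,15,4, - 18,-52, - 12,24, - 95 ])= [ - 95,- 52, - 18, - 12 , 4, 10,  15, 24 ]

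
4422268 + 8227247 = 12649515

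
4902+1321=6223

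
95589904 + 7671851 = 103261755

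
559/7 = 559/7=79.86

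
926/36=463/18 = 25.72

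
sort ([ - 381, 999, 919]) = [-381, 919,999]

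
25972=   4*6493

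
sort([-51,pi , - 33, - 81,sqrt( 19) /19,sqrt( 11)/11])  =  [ - 81, - 51, - 33,sqrt( 19) /19,sqrt( 11)/11,pi] 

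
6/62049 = 2/20683 =0.00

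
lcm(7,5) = 35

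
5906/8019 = 5906/8019=0.74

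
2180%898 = 384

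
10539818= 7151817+3388001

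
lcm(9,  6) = 18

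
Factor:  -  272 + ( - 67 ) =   -  339=-  3^1*113^1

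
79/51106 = 79/51106 = 0.00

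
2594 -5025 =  - 2431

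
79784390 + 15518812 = 95303202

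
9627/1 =9627 = 9627.00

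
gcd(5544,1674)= 18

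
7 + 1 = 8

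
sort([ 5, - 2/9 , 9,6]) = [ - 2/9, 5, 6, 9]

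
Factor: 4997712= 2^4*  3^1 * 104119^1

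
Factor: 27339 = 3^1*13^1 * 701^1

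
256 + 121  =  377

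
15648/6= 2608 = 2608.00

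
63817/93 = 63817/93 = 686.20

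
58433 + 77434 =135867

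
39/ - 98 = -39/98 =- 0.40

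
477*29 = 13833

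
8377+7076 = 15453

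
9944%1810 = 894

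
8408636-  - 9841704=18250340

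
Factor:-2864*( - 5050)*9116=2^7 * 5^2*43^1*53^1*101^1*179^1 = 131846531200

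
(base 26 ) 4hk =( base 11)2419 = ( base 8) 6136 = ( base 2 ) 110001011110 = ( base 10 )3166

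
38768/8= 4846 = 4846.00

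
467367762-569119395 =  - 101751633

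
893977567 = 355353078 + 538624489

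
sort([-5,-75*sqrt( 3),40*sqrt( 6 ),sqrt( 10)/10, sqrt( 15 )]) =[ - 75*sqrt ( 3),-5, sqrt( 10) /10, sqrt(15), 40*sqrt( 6 )]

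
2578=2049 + 529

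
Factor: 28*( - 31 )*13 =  - 11284 = - 2^2*7^1*13^1*31^1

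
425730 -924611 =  - 498881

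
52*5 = 260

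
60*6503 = 390180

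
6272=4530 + 1742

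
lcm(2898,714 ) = 49266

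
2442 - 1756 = 686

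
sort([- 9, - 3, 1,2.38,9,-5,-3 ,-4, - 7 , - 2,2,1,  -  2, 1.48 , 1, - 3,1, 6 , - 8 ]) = [ - 9, - 8, - 7,-5, - 4, - 3 , - 3, - 3,-2, - 2 , 1, 1,1,1,1.48,2,2.38,6, 9]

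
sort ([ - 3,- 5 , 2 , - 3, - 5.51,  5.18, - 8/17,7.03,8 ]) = [ - 5.51,-5,-3, - 3, - 8/17,  2, 5.18, 7.03, 8]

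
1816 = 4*454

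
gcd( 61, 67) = 1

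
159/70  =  159/70=2.27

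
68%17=0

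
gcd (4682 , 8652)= 2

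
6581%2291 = 1999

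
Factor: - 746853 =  - 3^1 *103^1*2417^1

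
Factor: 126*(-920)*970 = - 112442400=-2^5*3^2 * 5^2*7^1*23^1*97^1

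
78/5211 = 26/1737 = 0.01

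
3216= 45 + 3171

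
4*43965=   175860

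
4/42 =2/21 = 0.10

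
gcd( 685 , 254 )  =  1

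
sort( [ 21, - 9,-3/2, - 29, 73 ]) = [ - 29, - 9  ,-3/2, 21,73] 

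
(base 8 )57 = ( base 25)1M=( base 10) 47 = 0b101111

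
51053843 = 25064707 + 25989136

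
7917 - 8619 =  -702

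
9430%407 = 69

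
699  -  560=139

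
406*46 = 18676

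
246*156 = 38376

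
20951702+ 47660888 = 68612590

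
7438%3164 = 1110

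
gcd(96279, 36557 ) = 1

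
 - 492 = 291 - 783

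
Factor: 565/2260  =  2^(  -  2) = 1/4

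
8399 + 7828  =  16227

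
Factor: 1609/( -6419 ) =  - 7^( - 2)*131^( - 1 )*1609^1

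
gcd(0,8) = 8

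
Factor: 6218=2^1* 3109^1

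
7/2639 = 1/377 = 0.00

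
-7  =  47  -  54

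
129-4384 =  - 4255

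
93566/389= 240  +  206/389 = 240.53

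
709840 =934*760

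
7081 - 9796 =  - 2715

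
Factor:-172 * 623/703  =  -107156/703 = -2^2*7^1*19^( -1)* 37^( - 1)*43^1* 89^1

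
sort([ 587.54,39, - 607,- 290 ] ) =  [ - 607, - 290, 39, 587.54]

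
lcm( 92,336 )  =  7728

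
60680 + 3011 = 63691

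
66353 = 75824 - 9471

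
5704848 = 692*8244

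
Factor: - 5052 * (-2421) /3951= 2^2*3^1 * 269^1*421^1*439^( - 1 ) = 1358988/439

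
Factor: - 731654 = -2^1*7^1*11^1*4751^1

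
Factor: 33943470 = 2^1 * 3^1*5^1*11^1 * 102859^1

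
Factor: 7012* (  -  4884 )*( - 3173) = 2^4*3^1*11^1 * 19^1*37^1*167^1*1753^1 = 108664487184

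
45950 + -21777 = 24173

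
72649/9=8072 + 1/9=8072.11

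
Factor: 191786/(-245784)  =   -103/132 = -2^( - 2)*3^(-1 )*11^(-1 )*103^1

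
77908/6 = 12984 + 2/3 = 12984.67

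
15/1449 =5/483=0.01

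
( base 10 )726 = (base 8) 1326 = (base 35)KQ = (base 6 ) 3210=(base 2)1011010110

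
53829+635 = 54464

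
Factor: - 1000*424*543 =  - 2^6*3^1*5^3*53^1*181^1=-230232000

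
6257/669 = 6257/669 = 9.35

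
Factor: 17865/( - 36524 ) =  - 2^ (  -  2 )*3^2*5^1*23^ (  -  1 ) =-  45/92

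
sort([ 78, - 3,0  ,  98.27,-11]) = [ - 11,  -  3, 0 , 78 , 98.27]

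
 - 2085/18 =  - 695/6 = -115.83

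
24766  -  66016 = -41250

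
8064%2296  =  1176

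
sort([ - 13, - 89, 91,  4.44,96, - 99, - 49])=[- 99, - 89,  -  49 ,-13, 4.44, 91,96 ]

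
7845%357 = 348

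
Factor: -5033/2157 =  - 3^( - 1) * 7^1  =  - 7/3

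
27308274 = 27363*998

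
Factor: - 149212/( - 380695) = 292/745=2^2*5^( - 1)*73^1 * 149^( - 1)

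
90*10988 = 988920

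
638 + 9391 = 10029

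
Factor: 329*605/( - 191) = -199045/191 =-5^1 *7^1 * 11^2*47^1 * 191^( - 1)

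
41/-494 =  - 41/494 = - 0.08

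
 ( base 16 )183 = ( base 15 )1AC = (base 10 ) 387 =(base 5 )3022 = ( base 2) 110000011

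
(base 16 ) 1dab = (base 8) 16653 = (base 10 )7595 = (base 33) 6w5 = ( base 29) 90q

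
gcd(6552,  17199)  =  819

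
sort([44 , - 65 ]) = [  -  65,44] 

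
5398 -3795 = 1603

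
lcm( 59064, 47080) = 3248520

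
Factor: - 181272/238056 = -83/109 = -83^1*109^(-1)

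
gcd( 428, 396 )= 4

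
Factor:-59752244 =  - 2^2*131^1* 114031^1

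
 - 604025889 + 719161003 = 115135114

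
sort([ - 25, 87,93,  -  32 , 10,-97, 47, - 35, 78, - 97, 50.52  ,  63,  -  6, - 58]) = [ - 97, - 97, - 58, - 35 , - 32, - 25, - 6,10,  47, 50.52,63, 78, 87 , 93]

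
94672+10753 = 105425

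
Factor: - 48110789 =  - 48110789^1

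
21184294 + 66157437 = 87341731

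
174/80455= 174/80455   =  0.00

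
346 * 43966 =15212236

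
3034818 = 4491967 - 1457149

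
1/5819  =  1/5819 = 0.00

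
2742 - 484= 2258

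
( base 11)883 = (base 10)1059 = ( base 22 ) 243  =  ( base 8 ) 2043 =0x423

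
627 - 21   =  606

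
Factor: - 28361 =-79^1*359^1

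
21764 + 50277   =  72041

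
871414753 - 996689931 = -125275178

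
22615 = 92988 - 70373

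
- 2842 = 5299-8141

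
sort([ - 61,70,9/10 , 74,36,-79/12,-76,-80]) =[-80 , - 76,  -  61,-79/12, 9/10,36, 70 , 74]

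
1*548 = 548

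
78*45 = 3510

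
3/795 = 1/265 = 0.00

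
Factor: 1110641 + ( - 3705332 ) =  - 3^2*11^1 *26209^1 = - 2594691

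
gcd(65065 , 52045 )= 35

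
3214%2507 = 707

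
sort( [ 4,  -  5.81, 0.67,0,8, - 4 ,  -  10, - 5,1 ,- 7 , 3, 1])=[ - 10, - 7, - 5.81, - 5, - 4,0,0.67, 1,1,  3,4, 8 ] 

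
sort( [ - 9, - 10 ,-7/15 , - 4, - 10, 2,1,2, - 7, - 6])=[ - 10, - 10, - 9, - 7, - 6 ,-4, - 7/15  ,  1,  2,  2]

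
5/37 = 5/37 = 0.14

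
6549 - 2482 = 4067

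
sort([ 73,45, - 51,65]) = [ - 51,45, 65,73 ]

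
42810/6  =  7135 = 7135.00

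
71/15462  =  71/15462 = 0.00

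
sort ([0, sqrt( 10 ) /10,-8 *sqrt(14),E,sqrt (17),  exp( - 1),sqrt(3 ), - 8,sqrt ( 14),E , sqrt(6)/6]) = [ - 8*sqrt( 14), - 8,0,sqrt( 10)/10, exp(-1 ),sqrt (6)/6 , sqrt( 3), E, E, sqrt( 14),  sqrt( 17)]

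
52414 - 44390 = 8024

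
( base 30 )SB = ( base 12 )5ab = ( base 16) 353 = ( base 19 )26F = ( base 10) 851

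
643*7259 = 4667537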